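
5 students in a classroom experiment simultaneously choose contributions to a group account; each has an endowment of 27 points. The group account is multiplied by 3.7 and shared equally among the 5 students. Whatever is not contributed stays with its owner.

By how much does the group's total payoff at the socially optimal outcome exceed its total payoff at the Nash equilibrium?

364.50 points

Each contributed unit returns 3.7/5 = 0.7400 to its contributor — below 1 — so contributing 0 is dominant for every player. At the Nash equilibrium everyone keeps their 27, and the group total is 5 × 27 = 135.
Each contributed unit returns 3.700 to the group as a whole (0.7400 to each of 5 players), which exceeds 1, so the social optimum is full contribution: group total = 3.700 × 135 = 499.50.
Efficiency loss = 499.50 − 135 = 364.50.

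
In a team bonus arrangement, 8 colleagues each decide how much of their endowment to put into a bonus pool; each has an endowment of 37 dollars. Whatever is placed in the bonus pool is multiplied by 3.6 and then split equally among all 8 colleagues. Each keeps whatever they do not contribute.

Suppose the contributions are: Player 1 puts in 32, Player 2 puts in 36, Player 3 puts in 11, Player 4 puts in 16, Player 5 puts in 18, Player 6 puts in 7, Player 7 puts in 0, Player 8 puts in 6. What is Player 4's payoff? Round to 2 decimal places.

77.70 dollars

Total contributed: 32 + 36 + 11 + 16 + 18 + 7 + 0 + 6 = 126.
Each receives 3.6 × 126 / 8 = 56.70 from the bonus pool.
Player 4 keeps 37 − 16 = 21, so Player 4's payoff is 21 + 56.70 = 77.70.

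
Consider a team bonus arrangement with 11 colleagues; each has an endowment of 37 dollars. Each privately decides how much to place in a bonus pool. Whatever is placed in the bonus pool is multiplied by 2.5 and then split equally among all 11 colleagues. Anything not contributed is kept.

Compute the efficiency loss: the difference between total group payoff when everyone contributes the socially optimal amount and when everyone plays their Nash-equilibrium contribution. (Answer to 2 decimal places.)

610.50 dollars

Each contributed unit returns 2.5/11 = 0.2273 to its contributor — below 1 — so contributing 0 is dominant for every player. At the Nash equilibrium everyone keeps their 37, and the group total is 11 × 37 = 407.
Each contributed unit returns 2.500 to the group as a whole (0.2273 to each of 11 players), which exceeds 1, so the social optimum is full contribution: group total = 2.500 × 407 = 1017.50.
Efficiency loss = 1017.50 − 407 = 610.50.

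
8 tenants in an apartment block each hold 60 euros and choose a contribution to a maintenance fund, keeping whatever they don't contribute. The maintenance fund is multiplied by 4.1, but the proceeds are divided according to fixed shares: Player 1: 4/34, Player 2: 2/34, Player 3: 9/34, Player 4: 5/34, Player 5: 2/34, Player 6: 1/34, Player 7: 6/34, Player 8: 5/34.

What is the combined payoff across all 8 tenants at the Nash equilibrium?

666.00 euros

A player with share s gets back 4.1·s per unit contributed, so full contribution is dominant for anyone with s > 1/4.1 = 0.2439 and zero contribution is dominant for anyone below.
The only share above 0.2439 is Player 3's 9/34, contributing 60; the remaining 7 contribute 0. Total contributed: 60.
The maintenance fund pays out 4.1 × 60 = 246.00 in total (split across the unequal shares, but the aggregate is all that matters for the group sum).
The 7 free-riders keep 60 each, adding 420. Group total = 420 + 246.00 = 666.00.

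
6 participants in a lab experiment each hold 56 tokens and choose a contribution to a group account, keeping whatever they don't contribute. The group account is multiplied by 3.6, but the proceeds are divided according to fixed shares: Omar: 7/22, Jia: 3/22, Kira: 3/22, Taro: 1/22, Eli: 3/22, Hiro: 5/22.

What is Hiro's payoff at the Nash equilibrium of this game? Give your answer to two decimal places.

101.82 tokens

For player j, contributing a unit is worthwhile iff 3.6 × (j's share) ≥ 1, i.e. iff j's share is at least 0.2778.
Omar alone (share 7/22) is above the threshold, contributing 56; the remaining 5 contribute 0. Total contributed: 56.
Hiro keeps 56 and receives 3.6 × 56 × 5/22 = 45.82 from the group account, for a payoff of 101.82.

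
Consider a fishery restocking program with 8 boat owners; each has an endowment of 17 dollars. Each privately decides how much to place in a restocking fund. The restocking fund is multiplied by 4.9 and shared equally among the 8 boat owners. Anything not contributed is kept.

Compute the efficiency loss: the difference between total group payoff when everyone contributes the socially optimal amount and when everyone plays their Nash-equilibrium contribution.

530.40 dollars

Each contributed unit returns 4.9/8 = 0.6125 to its contributor — below 1 — so contributing 0 is dominant for every player. At the Nash equilibrium everyone keeps their 17, and the group total is 8 × 17 = 136.
Each contributed unit returns 4.900 to the group as a whole (0.6125 to each of 8 players), which exceeds 1, so the social optimum is full contribution: group total = 4.900 × 136 = 666.40.
Efficiency loss = 666.40 − 136 = 530.40.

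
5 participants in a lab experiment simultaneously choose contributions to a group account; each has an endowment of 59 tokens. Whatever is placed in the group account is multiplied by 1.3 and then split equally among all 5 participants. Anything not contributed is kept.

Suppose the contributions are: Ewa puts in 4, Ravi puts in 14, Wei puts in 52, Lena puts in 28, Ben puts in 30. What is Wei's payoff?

40.28 tokens

Total contributed: 4 + 14 + 52 + 28 + 30 = 128.
Each receives 1.3 × 128 / 5 = 33.28 from the group account.
Wei keeps 59 − 52 = 7, so Wei's payoff is 7 + 33.28 = 40.28.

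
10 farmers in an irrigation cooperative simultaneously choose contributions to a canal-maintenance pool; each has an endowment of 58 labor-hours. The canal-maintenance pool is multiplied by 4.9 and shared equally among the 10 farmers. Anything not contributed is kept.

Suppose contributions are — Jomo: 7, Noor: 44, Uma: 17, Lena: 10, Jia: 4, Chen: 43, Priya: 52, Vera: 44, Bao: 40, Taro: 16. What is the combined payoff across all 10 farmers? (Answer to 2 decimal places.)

Total contributed: 7 + 44 + 17 + 10 + 4 + 43 + 52 + 44 + 40 + 16 = 277; total kept: 10 × 58 − 277 = 303.
The canal-maintenance pool pays out 4.9 × 277 = 1357.30 in aggregate.
Group total = 303 + 1357.30 = 1660.30.

1660.30 labor-hours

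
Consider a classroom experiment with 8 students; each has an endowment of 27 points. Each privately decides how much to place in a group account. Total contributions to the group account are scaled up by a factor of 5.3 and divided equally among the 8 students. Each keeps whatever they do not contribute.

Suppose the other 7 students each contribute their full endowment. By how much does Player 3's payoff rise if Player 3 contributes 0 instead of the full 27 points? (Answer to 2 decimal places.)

Switching from a contribution of 27 to 0 lets Player 3 keep an extra 27 points, but lowers the group account by 27, which costs Player 3 their own share of that drop: 5.3/8 × 27 = 17.89.
Net gain = 27 − 17.89 = 9.11. The private return per contributed unit (0.6625) is below 1, so free-riding is indeed the best response regardless of what the others do.

9.11 points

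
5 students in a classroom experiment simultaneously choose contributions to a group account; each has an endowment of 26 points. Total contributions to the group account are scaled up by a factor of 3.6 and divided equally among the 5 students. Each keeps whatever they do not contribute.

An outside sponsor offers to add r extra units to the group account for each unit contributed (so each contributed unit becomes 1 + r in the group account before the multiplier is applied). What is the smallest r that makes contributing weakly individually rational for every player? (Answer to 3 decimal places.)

With matching at rate r, one contributed unit becomes (1 + r) in the group account and returns 3.6 × (1 + r) / 5 to the contributor.
Setting this equal to 1: 1 + r = 5/3.6 = 1.3889.
So the minimum matching rate is r = 1.3889 − 1 = 0.389.

0.389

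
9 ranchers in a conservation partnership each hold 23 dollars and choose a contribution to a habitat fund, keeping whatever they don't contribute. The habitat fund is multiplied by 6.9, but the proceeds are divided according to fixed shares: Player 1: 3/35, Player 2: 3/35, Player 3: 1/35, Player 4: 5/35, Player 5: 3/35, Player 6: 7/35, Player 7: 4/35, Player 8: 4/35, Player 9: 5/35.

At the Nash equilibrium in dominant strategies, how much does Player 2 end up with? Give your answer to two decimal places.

Player j's private return per contributed unit is 6.9 × (j's share). Contributing is weakly dominant for j when that share is at least 1/6.9 = 0.1449, and contributing 0 is dominant otherwise.
The only share above 0.1449 is Player 6's 7/35, contributing 23; the remaining 8 contribute 0. Total contributed: 23.
Player 2 keeps 23 and receives 6.9 × 23 × 3/35 = 13.60 from the habitat fund, for a payoff of 36.60.

36.60 dollars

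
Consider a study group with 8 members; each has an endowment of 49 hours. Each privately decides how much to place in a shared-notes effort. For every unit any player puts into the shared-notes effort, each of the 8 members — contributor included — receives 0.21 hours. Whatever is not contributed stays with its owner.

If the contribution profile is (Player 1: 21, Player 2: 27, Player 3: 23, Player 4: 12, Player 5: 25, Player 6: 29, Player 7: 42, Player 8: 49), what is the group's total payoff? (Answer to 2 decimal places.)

547.04 hours

Total contributed: 21 + 27 + 23 + 12 + 25 + 29 + 42 + 49 = 228; total kept: 8 × 49 − 228 = 164.
The shared-notes effort pays out 0.21 × 8 × 228 = 383.04 in aggregate.
Group total = 164 + 383.04 = 547.04.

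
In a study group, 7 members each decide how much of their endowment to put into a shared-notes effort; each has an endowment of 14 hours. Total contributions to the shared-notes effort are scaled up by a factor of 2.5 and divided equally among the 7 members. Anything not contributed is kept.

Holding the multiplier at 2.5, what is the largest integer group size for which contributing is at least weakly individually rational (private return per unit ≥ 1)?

Private return per unit is 2.5/(group size), which is ≥ 1 whenever the group size is ≤ 2.5.
The largest such integer is 2.

2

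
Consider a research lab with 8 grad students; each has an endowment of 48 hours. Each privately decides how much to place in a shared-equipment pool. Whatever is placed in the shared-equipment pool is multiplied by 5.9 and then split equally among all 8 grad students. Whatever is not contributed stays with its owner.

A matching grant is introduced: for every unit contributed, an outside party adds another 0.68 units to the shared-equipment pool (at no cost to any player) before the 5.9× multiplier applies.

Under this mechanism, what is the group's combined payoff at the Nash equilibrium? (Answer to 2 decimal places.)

Under the mechanism each unit contributed yields 5.9 × 1.68 / 8 = 1.2390 back to its contributor per unit of net cost, which exceeds 1, making full contribution the dominant choice for everyone.
So the Nash equilibrium is full contribution by all 8; the group earns 5.9 × 1.68 × 384 = 3806.21.

3806.21 hours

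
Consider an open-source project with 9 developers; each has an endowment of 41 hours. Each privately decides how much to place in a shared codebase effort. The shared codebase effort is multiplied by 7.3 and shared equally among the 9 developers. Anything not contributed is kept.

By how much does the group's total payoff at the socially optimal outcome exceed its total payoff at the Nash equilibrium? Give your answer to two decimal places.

Each contributed unit returns 7.3/9 = 0.8111 to its contributor — below 1 — so contributing 0 is dominant for every player. At the Nash equilibrium everyone keeps their 41, and the group total is 9 × 41 = 369.
Each contributed unit returns 7.300 to the group as a whole (0.8111 to each of 9 players), which exceeds 1, so the social optimum is full contribution: group total = 7.300 × 369 = 2693.70.
Efficiency loss = 2693.70 − 369 = 2324.70.

2324.70 hours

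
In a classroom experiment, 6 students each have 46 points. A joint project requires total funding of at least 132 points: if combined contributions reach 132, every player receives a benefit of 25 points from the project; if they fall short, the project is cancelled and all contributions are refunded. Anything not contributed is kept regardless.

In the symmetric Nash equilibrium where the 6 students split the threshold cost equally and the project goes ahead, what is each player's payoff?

49 points

Equal share of the threshold: 132/6 = 22.
At this profile no one gains by cutting their contribution: any cut drops the total below 132, the project is cancelled, contributions are refunded, and the deviator ends with 46, which is less than 46 − 22 + 25 = 49. Contributing more than 22 just wastes the excess. So contributing exactly 22 is a best response.
Each player's payoff: 46 − 22 + 25 = 49.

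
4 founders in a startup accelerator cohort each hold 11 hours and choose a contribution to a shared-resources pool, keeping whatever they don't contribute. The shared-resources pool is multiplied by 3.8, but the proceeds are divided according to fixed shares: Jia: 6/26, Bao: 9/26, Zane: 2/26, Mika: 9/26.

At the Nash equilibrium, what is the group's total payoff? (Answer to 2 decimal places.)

Each unit j contributes comes back to j as 3.8 × (j's share), so j prefers to contribute only if that share exceeds 1/3.8 = 0.2632; otherwise keeping the unit dominates.
Bao and Mika clear that bar, contributing 11 each; the remaining 2 contribute 0. Total contributed: 22.
The shared-resources pool pays out 3.8 × 22 = 83.60 in total (split across the unequal shares, but the aggregate is all that matters for the group sum).
The 2 free-riders keep 11 each, adding 22. Group total = 22 + 83.60 = 105.60.

105.60 hours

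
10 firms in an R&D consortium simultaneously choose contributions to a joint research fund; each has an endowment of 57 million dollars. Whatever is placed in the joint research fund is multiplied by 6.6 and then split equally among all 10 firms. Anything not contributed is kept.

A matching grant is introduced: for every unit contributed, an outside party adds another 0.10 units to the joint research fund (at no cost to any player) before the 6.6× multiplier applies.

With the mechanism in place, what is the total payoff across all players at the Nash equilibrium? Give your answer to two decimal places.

With the mechanism, a contributed unit returns 6.6 × 1.10 / 10 = 0.7260 per unit of net cost — still below 1 — so contributing 0 remains dominant for every player.
Everyone keeps their endowment and the group total is 10 × 57 = 570.

570.00 million dollars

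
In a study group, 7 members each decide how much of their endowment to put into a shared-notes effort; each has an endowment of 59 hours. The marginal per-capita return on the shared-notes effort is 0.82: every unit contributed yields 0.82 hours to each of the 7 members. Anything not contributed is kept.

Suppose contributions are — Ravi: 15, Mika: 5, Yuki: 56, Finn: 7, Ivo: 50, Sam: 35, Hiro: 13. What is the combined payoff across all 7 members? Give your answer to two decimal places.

1270.94 hours

Total contributed: 15 + 5 + 56 + 7 + 50 + 35 + 13 = 181; total kept: 7 × 59 − 181 = 232.
The shared-notes effort pays out 0.82 × 7 × 181 = 1038.94 in aggregate.
Group total = 232 + 1038.94 = 1270.94.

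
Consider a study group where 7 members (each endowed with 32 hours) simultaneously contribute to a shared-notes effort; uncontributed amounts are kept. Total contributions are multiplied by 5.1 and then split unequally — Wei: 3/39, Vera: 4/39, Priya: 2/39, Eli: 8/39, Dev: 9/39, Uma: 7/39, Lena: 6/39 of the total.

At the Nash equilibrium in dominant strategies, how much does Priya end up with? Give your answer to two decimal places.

48.74 hours

Player j's private return per contributed unit is 5.1 × (j's share). Contributing is weakly dominant for j when that share is at least 1/5.1 = 0.1961, and contributing 0 is dominant otherwise.
Eli and Dev are above the threshold, contributing 32 each; the remaining 5 contribute 0. Total contributed: 64.
Priya keeps 32 and receives 5.1 × 64 × 2/39 = 16.74 from the shared-notes effort, for a payoff of 48.74.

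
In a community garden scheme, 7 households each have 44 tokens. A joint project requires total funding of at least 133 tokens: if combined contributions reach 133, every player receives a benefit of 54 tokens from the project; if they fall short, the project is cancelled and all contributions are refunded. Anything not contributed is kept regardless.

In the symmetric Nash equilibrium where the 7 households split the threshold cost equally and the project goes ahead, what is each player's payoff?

79 tokens

Equal share of the threshold: 133/7 = 19.
At this profile no one gains by cutting their contribution: any cut drops the total below 133, the project is cancelled, contributions are refunded, and the deviator ends with 44, which is less than 44 − 19 + 54 = 79. Contributing more than 19 just wastes the excess. So contributing exactly 19 is a best response.
Each player's payoff: 44 − 19 + 54 = 79.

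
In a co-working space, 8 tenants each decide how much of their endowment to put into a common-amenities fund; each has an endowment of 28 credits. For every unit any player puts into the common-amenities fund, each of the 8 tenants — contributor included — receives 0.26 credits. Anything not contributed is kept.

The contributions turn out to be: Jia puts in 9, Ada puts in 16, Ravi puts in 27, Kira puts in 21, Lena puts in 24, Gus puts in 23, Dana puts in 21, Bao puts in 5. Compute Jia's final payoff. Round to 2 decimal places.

Total contributed: 9 + 16 + 27 + 21 + 24 + 23 + 21 + 5 = 146.
Each receives 0.26 × 146 = 37.96 from the common-amenities fund.
Jia keeps 28 − 9 = 19, so Jia's payoff is 19 + 37.96 = 56.96.

56.96 credits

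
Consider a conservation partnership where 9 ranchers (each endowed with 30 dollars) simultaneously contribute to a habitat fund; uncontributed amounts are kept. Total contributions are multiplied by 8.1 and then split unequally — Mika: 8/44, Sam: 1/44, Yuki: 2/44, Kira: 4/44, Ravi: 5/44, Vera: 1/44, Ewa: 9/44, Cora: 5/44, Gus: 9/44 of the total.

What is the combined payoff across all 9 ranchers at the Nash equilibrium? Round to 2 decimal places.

909.00 dollars

Player j's private return per contributed unit is 8.1 × (j's share). Contributing is weakly dominant for j when that share is at least 1/8.1 = 0.1235, and contributing 0 is dominant otherwise.
The shares above 0.1235 belong to Mika, Ewa and Gus, contributing 30 each; the remaining 6 contribute 0. Total contributed: 90.
The habitat fund pays out 8.1 × 90 = 729.00 in total (split across the unequal shares, but the aggregate is all that matters for the group sum).
The 6 free-riders keep 30 each, adding 180. Group total = 180 + 729.00 = 909.00.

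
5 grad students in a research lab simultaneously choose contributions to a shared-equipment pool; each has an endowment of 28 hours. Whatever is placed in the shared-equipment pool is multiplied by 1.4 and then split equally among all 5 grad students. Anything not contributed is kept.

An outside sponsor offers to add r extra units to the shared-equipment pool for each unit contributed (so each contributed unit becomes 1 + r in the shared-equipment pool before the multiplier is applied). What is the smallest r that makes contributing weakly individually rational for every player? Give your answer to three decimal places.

2.571

With matching at rate r, one contributed unit becomes (1 + r) in the shared-equipment pool and returns 1.4 × (1 + r) / 5 to the contributor.
Setting this equal to 1: 1 + r = 5/1.4 = 3.5714.
So the minimum matching rate is r = 3.5714 − 1 = 2.571.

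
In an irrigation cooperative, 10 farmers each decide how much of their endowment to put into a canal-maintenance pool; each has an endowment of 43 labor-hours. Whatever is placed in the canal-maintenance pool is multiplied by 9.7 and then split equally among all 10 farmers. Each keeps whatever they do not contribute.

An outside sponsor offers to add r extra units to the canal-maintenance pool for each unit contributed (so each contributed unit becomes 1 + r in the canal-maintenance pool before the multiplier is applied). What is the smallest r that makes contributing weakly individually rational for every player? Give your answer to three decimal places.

With matching at rate r, one contributed unit becomes (1 + r) in the canal-maintenance pool and returns 9.7 × (1 + r) / 10 to the contributor.
Setting this equal to 1: 1 + r = 10/9.7 = 1.0309.
So the minimum matching rate is r = 1.0309 − 1 = 0.031.

0.031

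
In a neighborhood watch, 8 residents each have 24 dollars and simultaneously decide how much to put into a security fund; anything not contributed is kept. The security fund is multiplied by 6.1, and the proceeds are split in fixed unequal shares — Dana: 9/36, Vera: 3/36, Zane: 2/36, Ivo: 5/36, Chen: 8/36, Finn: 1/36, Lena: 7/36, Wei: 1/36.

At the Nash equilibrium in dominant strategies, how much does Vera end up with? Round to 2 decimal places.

For player j, contributing a unit is worthwhile iff 6.1 × (j's share) ≥ 1, i.e. iff j's share is at least 0.1639.
Dana, Chen and Lena clear that bar, contributing 24 each; the remaining 5 contribute 0. Total contributed: 72.
Vera keeps 24 and receives 6.1 × 72 × 3/36 = 36.60 from the security fund, for a payoff of 60.60.

60.60 dollars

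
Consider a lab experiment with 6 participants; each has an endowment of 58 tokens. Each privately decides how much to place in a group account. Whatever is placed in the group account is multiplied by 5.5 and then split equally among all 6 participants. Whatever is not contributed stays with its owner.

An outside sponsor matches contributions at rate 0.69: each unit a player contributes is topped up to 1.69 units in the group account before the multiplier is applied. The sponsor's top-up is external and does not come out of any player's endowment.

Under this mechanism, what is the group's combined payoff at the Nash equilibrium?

With the mechanism, a contributed unit returns 5.5 × 1.69 / 6 = 1.5492 per unit of net cost to the contributor — now above 1 — so contributing fully is weakly dominant for every player.
At the Nash equilibrium everyone contributes 58. Group total payoff = 5.5 × 1.69 × 348 = 3234.66.

3234.66 tokens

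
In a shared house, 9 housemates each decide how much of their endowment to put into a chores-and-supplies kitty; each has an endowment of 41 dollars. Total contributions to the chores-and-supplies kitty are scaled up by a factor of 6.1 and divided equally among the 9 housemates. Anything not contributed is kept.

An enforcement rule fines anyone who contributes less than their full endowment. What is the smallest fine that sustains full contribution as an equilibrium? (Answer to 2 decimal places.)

Given the others contribute fully, the best deviation is to contribute 0 (any partial contribution still incurs the fine and gives up units whose private return 0.6778 is below 1).
Deviating from 41 to 0 saves 41 dollars but forfeits the deviator's share of the drop in the chores-and-supplies kitty: 6.1/9 × 41 = 27.79.
So the deviation gain is 41 − 27.79 = 13.21, and the fine must be at least 13.21 dollars to wipe it out.

13.21 dollars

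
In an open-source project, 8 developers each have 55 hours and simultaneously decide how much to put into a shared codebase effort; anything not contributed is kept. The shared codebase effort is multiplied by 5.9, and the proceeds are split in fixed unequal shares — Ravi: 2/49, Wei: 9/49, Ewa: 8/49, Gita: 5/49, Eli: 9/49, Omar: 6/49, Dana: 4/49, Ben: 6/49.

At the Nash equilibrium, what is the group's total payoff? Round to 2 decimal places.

979.00 hours

Player j's private return per contributed unit is 5.9 × (j's share). Contributing is weakly dominant for j when that share is at least 1/5.9 = 0.1695, and contributing 0 is dominant otherwise.
The shares above 0.1695 belong to Wei and Eli, contributing 55 each; the remaining 6 contribute 0. Total contributed: 110.
The shared codebase effort pays out 5.9 × 110 = 649.00 in total (split across the unequal shares, but the aggregate is all that matters for the group sum).
The 6 free-riders keep 55 each, adding 330. Group total = 330 + 649.00 = 979.00.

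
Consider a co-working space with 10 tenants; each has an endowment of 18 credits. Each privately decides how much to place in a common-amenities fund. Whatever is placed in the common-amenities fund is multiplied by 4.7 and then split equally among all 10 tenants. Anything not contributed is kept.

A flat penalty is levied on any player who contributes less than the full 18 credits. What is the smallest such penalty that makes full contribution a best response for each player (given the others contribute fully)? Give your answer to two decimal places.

Given the others contribute fully, the best deviation is to contribute 0 (any partial contribution still incurs the fine and gives up units whose private return 0.4700 is below 1).
Deviating from 18 to 0 saves 18 credits but forfeits the deviator's share of the drop in the common-amenities fund: 4.7/10 × 18 = 8.46.
So the deviation gain is 18 − 8.46 = 9.54, and the fine must be at least 9.54 credits to wipe it out.

9.54 credits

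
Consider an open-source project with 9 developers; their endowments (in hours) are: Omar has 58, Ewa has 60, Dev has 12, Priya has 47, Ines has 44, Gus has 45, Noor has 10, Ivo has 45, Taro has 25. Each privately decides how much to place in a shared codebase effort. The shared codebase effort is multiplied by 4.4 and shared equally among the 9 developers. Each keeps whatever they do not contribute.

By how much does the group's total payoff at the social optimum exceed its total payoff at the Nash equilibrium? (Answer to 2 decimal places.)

1176.40 hours

The private return per contributed unit is 4.4/9 = 0.4889 < 1 for every player regardless of endowment, so the Nash equilibrium is zero contribution and the group total is Σ E_j = 58 + 60 + 12 + 47 + 44 + 45 + 10 + 45 + 25 = 346.
Each contributed unit returns 4.400 to the group, so the social optimum is full contribution by everyone: group total = 4.400 × 346 = 1522.40.
Efficiency loss = (4.400 − 1) × 346 = 1176.40.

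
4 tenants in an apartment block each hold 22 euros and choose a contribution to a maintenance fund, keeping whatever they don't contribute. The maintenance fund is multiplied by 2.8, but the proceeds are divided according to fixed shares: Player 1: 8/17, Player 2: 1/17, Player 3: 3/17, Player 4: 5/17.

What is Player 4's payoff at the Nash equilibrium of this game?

40.12 euros

For player j, contributing a unit is worthwhile iff 2.8 × (j's share) ≥ 1, i.e. iff j's share is at least 0.3571.
The only share above 0.3571 is Player 1's 8/17, contributing 22; the remaining 3 contribute 0. Total contributed: 22.
Player 4 keeps 22 and receives 2.8 × 22 × 5/17 = 18.12 from the maintenance fund, for a payoff of 40.12.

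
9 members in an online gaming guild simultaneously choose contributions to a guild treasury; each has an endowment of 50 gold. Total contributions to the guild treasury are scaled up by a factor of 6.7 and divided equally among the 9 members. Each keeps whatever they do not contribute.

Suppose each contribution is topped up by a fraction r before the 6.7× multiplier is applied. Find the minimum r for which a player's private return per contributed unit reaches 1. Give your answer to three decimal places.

With matching at rate r, one contributed unit becomes (1 + r) in the guild treasury and returns 6.7 × (1 + r) / 9 to the contributor.
Setting this equal to 1: 1 + r = 9/6.7 = 1.3433.
So the minimum matching rate is r = 1.3433 − 1 = 0.343.

0.343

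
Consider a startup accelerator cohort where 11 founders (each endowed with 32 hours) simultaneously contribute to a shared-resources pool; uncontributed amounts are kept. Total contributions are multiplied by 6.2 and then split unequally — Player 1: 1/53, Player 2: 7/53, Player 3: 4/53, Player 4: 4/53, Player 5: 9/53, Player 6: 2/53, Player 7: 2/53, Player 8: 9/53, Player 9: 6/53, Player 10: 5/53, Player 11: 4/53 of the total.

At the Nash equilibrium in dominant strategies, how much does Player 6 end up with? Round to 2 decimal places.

Each unit j contributes comes back to j as 6.2 × (j's share), so j prefers to contribute only if that share exceeds 1/6.2 = 0.1613; otherwise keeping the unit dominates.
Player 5 and Player 8 are above the threshold, contributing 32 each; the remaining 9 contribute 0. Total contributed: 64.
Player 6 keeps 32 and receives 6.2 × 64 × 2/53 = 14.97 from the shared-resources pool, for a payoff of 46.97.

46.97 hours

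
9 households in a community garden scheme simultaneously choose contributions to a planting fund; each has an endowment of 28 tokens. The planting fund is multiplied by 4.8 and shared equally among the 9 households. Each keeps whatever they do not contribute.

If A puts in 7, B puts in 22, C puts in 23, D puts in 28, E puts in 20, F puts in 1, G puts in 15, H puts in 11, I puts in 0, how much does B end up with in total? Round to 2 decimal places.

73.73 tokens

Total contributed: 7 + 22 + 23 + 28 + 20 + 1 + 15 + 11 + 0 = 127.
Each receives 4.8 × 127 / 9 = 67.73 from the planting fund.
B keeps 28 − 22 = 6, so B's payoff is 6 + 67.73 = 73.73.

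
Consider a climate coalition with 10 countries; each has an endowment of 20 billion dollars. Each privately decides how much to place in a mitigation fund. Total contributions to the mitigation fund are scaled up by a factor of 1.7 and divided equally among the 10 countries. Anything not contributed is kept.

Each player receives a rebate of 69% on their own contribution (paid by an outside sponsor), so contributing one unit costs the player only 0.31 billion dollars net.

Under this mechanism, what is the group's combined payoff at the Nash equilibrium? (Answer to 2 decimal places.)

Even with the mechanism, each unit contributed returns only (1.7/10) / 0.31 = 0.5484 per unit of net cost, so contributing nothing is still dominant.
Everyone keeps their endowment and the group total is 10 × 20 = 200.

200.00 billion dollars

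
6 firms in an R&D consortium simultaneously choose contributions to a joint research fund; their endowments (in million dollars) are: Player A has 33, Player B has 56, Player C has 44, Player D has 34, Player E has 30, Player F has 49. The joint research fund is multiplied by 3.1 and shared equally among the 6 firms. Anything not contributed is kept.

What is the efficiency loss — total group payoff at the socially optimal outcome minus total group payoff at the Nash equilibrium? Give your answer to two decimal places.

The private return per contributed unit is 3.1/6 = 0.5167 < 1 for every player regardless of endowment, so the Nash equilibrium is zero contribution and the group total is Σ E_j = 33 + 56 + 44 + 34 + 30 + 49 = 246.
Each contributed unit returns 3.100 to the group, so the social optimum is full contribution by everyone: group total = 3.100 × 246 = 762.60.
Efficiency loss = (3.100 − 1) × 246 = 516.60.

516.60 million dollars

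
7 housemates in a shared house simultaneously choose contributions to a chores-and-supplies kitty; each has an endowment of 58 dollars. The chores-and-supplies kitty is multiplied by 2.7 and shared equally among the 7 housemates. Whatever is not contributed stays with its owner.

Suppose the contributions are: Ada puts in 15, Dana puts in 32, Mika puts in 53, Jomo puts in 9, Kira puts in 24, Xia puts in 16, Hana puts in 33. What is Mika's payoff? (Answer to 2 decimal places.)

75.20 dollars

Total contributed: 15 + 32 + 53 + 9 + 24 + 16 + 33 = 182.
Each receives 2.7 × 182 / 7 = 70.20 from the chores-and-supplies kitty.
Mika keeps 58 − 53 = 5, so Mika's payoff is 5 + 70.20 = 75.20.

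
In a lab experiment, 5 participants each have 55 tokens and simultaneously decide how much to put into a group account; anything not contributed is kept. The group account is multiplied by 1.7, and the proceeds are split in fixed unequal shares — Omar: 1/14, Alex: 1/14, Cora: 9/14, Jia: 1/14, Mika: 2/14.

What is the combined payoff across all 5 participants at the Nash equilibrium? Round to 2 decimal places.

A player with share s gets back 1.7·s per unit contributed, so full contribution is dominant for anyone with s > 1/1.7 = 0.5882 and zero contribution is dominant for anyone below.
The only share above 0.5882 is Cora's 9/14, contributing 55; the remaining 4 contribute 0. Total contributed: 55.
The group account pays out 1.7 × 55 = 93.50 in total (split across the unequal shares, but the aggregate is all that matters for the group sum).
The 4 free-riders keep 55 each, adding 220. Group total = 220 + 93.50 = 313.50.

313.50 tokens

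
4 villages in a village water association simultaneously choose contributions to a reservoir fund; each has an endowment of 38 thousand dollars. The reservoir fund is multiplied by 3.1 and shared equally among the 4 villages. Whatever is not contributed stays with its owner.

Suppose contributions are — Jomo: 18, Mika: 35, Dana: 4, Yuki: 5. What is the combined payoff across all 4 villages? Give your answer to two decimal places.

Total contributed: 18 + 35 + 4 + 5 = 62; total kept: 4 × 38 − 62 = 90.
The reservoir fund pays out 3.1 × 62 = 192.20 in aggregate.
Group total = 90 + 192.20 = 282.20.

282.20 thousand dollars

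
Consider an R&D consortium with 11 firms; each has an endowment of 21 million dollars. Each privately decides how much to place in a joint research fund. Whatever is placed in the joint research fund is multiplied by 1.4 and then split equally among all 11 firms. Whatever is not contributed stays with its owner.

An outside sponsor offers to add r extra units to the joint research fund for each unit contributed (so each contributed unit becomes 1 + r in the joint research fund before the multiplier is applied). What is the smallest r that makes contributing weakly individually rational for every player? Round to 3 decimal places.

6.857

With matching at rate r, one contributed unit becomes (1 + r) in the joint research fund and returns 1.4 × (1 + r) / 11 to the contributor.
Setting this equal to 1: 1 + r = 11/1.4 = 7.8571.
So the minimum matching rate is r = 7.8571 − 1 = 6.857.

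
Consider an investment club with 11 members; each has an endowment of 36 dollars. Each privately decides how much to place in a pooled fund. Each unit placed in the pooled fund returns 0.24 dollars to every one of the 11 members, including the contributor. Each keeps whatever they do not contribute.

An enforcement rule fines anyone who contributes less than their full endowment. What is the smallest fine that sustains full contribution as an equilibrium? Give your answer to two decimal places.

27.36 dollars

Given the others contribute fully, the best deviation is to contribute 0 (any partial contribution still incurs the fine and gives up units whose private return 0.24 is below 1).
Deviating from 36 to 0 saves 36 dollars but forfeits the deviator's share of the drop in the pooled fund: 0.24 × 36 = 8.64.
So the deviation gain is 36 − 8.64 = 27.36, and the fine must be at least 27.36 dollars to wipe it out.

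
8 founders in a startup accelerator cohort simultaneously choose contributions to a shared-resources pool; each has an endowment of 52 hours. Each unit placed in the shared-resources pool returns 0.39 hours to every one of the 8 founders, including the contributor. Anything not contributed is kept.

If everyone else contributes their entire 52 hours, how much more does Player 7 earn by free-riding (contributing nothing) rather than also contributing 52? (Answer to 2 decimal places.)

Switching from a contribution of 52 to 0 lets Player 7 keep an extra 52 hours, but lowers the shared-resources pool by 52, which costs Player 7 their own share of that drop: 0.39 × 52 = 20.28.
Net gain = 52 − 20.28 = 31.72. The private return per contributed unit (0.39) is below 1, so free-riding is indeed the best response regardless of what the others do.

31.72 hours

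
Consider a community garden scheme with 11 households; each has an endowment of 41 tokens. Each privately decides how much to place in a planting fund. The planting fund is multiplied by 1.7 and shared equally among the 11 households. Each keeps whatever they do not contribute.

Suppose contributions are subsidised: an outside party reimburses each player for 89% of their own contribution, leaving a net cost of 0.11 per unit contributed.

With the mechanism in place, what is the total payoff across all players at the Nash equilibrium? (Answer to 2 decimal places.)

1168.09 tokens

The effective private return per unit is now (1.7/11) / 0.11 = 1.4050 > 1, so every player's dominant strategy flips to full contribution.
At the Nash equilibrium everyone contributes 41. Group total payoff = 11 × (41 × 0.89 + 1.7 × 41) = 1168.09.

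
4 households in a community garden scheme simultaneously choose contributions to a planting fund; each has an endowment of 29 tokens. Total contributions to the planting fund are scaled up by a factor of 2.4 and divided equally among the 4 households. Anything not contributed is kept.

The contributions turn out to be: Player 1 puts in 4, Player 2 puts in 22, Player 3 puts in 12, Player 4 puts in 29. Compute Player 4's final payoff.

Total contributed: 4 + 22 + 12 + 29 = 67.
Each receives 2.4 × 67 / 4 = 40.20 from the planting fund.
Player 4 keeps 29 − 29 = 0, so Player 4's payoff is 0 + 40.20 = 40.20.

40.20 tokens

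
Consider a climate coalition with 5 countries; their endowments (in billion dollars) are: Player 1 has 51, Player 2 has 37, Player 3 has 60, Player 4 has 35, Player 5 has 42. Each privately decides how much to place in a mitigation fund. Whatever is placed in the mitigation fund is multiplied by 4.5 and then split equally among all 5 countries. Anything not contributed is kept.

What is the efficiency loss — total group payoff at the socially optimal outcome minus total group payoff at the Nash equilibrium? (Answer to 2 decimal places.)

787.50 billion dollars

The private return per contributed unit is 4.5/5 = 0.9000 < 1 for every player regardless of endowment, so the Nash equilibrium is zero contribution and the group total is Σ E_j = 51 + 37 + 60 + 35 + 42 = 225.
Each contributed unit returns 4.500 to the group, so the social optimum is full contribution by everyone: group total = 4.500 × 225 = 1012.50.
Efficiency loss = (4.500 − 1) × 225 = 787.50.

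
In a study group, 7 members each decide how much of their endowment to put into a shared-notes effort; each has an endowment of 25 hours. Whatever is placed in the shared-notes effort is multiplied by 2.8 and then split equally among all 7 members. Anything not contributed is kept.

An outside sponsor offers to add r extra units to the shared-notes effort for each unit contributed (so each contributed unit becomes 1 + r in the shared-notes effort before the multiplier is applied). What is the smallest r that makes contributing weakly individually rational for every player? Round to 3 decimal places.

1.500

With matching at rate r, one contributed unit becomes (1 + r) in the shared-notes effort and returns 2.8 × (1 + r) / 7 to the contributor.
Setting this equal to 1: 1 + r = 7/2.8 = 2.5000.
So the minimum matching rate is r = 2.5000 − 1 = 1.500.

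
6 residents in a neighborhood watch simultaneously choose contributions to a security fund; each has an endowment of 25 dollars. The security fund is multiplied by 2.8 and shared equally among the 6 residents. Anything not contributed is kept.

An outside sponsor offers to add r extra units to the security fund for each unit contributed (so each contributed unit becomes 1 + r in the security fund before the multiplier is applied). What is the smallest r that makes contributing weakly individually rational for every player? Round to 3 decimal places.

With matching at rate r, one contributed unit becomes (1 + r) in the security fund and returns 2.8 × (1 + r) / 6 to the contributor.
Setting this equal to 1: 1 + r = 6/2.8 = 2.1429.
So the minimum matching rate is r = 2.1429 − 1 = 1.143.

1.143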